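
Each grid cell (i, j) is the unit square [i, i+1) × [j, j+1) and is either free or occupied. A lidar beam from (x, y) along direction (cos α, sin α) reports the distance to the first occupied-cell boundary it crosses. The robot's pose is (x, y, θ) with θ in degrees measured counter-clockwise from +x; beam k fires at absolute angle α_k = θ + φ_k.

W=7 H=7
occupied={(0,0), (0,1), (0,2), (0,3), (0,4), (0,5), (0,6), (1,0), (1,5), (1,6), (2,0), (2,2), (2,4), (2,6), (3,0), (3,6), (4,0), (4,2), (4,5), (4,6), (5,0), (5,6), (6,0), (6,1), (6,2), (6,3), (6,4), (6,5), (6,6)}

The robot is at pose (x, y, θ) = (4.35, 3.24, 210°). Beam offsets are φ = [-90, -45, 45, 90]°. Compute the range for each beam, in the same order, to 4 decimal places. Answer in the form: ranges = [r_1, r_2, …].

ranges = [3.1870, 3.4682, 0.2485, 0.2771]

beam 1: φ=-90°, α=120°
  d=(-0.5000,0.8660)  start (4,3)  tX=0.7000 tY=0.8776  stride 1/|dx|=2.0000 1/|dy|=1.1547
    cross x-line → (3,3), t=0.7000
    cross y-line → (3,4), t=0.8776
    cross y-line → (3,5), t=2.0323
    cross x-line → (2,5), t=2.7000
    cross y-line → (2,6), t=3.1870 (wall)
  → r_1 = 3.1870
beam 2: φ=-45°, α=165°
  d=(-0.9659,0.2588)  start (4,3)  tX=0.3623 tY=2.9364  stride 1/|dx|=1.0353 1/|dy|=3.8637
    cross x-line → (3,3), t=0.3623
    cross x-line → (2,3), t=1.3976
    cross x-line → (1,3), t=2.4329
    cross y-line → (1,4), t=2.9364
    cross x-line → (0,4), t=3.4682 (wall)
  → r_2 = 3.4682
beam 3: φ=45°, α=255°
  d=(-0.2588,-0.9659)  start (4,3)  tX=1.3523 tY=0.2485  stride 1/|dx|=3.8637 1/|dy|=1.0353
    cross y-line → (4,2), t=0.2485 (wall)
  → r_3 = 0.2485
beam 4: φ=90°, α=300°
  d=(0.5000,-0.8660)  start (4,3)  tX=1.3000 tY=0.2771  stride 1/|dx|=2.0000 1/|dy|=1.1547
    cross y-line → (4,2), t=0.2771 (wall)
  → r_4 = 0.2771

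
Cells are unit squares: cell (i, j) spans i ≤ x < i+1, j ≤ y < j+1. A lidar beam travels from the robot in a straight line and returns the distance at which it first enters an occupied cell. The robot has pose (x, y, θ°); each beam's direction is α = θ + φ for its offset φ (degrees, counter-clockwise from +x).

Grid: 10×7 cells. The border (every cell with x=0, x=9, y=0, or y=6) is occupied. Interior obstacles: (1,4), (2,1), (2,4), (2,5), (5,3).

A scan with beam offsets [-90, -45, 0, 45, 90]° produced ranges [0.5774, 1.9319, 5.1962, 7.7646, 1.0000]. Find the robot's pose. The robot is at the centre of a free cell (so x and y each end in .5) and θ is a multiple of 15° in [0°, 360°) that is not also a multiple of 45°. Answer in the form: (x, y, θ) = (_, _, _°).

(x, y, θ) = (8.5, 1.5, 120°)

Enumerate (i+0.5, j+0.5, θ) over the 35 free cells and 16 admissible headings. For each, cast all 5 beams and compare to the given ranges.
  (6.5, 5.5, 195°): beam 1 = 0.5176 ≠ 0.5774 ✗
  (4.5, 4.5, 330°): beam 1 = 3.0000 ≠ 0.5774 ✗
  (4.5, 2.5, 345°): beam 1 = 1.5529 ≠ 0.5774 ✗
  (4.5, 3.5, 255°): beam 1 = 1.9319 ≠ 0.5774 ✗
  (7.5, 3.5, 150°): beam 1 = 2.8868 ≠ 0.5774 ✗
  …
  (8.5, 1.5, 120°): r_1=0.5774, r_2=1.9319, r_3=5.1962, r_4=7.7646, r_5=1.0000 — all match ✓
Only this pose fits every beam.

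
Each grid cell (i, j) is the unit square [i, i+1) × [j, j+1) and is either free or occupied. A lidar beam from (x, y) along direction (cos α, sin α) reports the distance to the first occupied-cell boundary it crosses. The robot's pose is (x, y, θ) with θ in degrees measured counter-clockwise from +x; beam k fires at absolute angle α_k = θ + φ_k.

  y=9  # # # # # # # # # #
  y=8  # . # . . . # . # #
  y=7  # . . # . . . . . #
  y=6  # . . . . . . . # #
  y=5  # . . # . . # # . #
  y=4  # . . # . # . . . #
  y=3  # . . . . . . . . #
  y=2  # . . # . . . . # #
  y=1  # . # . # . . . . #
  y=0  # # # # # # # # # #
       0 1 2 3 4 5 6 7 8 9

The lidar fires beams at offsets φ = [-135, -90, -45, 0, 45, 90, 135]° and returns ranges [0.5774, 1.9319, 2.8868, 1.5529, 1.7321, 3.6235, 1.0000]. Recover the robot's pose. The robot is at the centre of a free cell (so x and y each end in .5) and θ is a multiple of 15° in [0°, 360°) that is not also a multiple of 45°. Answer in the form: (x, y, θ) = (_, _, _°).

Enumerate (i+0.5, j+0.5, θ) over the 50 free cells and 16 admissible headings. For each, cast all 7 beams and compare to the given ranges.
  (2.5, 5.5, 300°): beam 1 = 1.5529 ≠ 0.5774 ✗
  (8.5, 5.5, 240°): beam 1 = 0.5176 ≠ 0.5774 ✗
  (3.5, 8.5, 120°): beam 1 = 5.6940 ≠ 0.5774 ✗
  (6.5, 4.5, 75°): beam 1 = 4.0415 ≠ 0.5774 ✗
  …
  (1.5, 4.5, 345°): r_1=0.5774, r_2=1.9319, r_3=2.8868, r_4=1.5529, r_5=1.7321, r_6=3.6235, r_7=1.0000 — all match ✓
Unique over the lattice → pose = (1.5, 4.5, 345°).

(x, y, θ) = (1.5, 4.5, 345°)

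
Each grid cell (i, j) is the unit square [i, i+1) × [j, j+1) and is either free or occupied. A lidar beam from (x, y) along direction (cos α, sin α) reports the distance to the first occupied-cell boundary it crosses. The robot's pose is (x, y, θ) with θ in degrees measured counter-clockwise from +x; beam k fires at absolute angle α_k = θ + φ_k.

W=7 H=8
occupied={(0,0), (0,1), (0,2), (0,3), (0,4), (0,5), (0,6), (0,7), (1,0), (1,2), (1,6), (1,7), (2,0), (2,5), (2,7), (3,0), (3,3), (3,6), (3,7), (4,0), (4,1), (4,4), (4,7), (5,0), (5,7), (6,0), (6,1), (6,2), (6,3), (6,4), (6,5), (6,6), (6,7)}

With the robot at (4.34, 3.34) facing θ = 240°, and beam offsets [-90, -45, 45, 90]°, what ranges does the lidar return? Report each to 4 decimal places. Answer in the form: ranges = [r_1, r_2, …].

ranges = [0.3926, 0.3520, 1.3873, 1.9168]

beam 1: φ=-90°, α=150°
  direction (-0.8660, 0.5000); cell (4,3); t to first gridline: x 0.3926, y 1.3200 (then +1.1547 / +2.0000)
    (3,3) via x @ 0.3926  # hit
  → r_1 = 0.3926
beam 2: φ=-45°, α=195°
  direction (-0.9659, -0.2588); cell (4,3); t to first gridline: x 0.3520, y 1.3137 (then +1.0353 / +3.8637)
    (3,3) via x @ 0.3520  # hit
  → r_2 = 0.3520
beam 3: φ=45°, α=285°
  direction (0.2588, -0.9659); cell (4,3); t to first gridline: x 2.5500, y 0.3520 (then +3.8637 / +1.0353)
    (4,2) via y @ 0.3520
    (4,1) via y @ 1.3873  # hit
  → r_3 = 1.3873
beam 4: φ=90°, α=330°
  direction (0.8660, -0.5000); cell (4,3); t to first gridline: x 0.7621, y 0.6800 (then +1.1547 / +2.0000)
    (4,2) via y @ 0.6800
    (5,2) via x @ 0.7621
    (6,2) via x @ 1.9168  # hit
  → r_4 = 1.9168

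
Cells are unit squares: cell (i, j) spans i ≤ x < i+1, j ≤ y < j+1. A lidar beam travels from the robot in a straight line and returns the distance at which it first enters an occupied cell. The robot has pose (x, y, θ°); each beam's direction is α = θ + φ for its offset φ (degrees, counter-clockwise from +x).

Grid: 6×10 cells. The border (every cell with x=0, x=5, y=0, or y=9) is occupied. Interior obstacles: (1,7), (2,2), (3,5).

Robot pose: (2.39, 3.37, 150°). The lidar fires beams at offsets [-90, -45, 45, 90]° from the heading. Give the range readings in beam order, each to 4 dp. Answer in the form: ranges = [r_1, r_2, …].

ranges = [1.8822, 3.7581, 1.4390, 0.4272]

beam 1: φ=-90°, α=60°
  direction (0.5000, 0.8660); cell (2,3); t to first gridline: x 1.2200, y 0.7275 (then +2.0000 / +1.1547)
    (2,4) via y @ 0.7275
    (3,4) via x @ 1.2200
    (3,5) via y @ 1.8822  # hit
  → r_1 = 1.8822
beam 2: φ=-45°, α=105°
  direction (-0.2588, 0.9659); cell (2,3); t to first gridline: x 1.5068, y 0.6522 (then +3.8637 / +1.0353)
    (2,4) via y @ 0.6522
    (1,4) via x @ 1.5068
    (1,5) via y @ 1.6875
    (1,6) via y @ 2.7228
    (1,7) via y @ 3.7581  # hit
  → r_2 = 3.7581
beam 3: φ=45°, α=195°
  direction (-0.9659, -0.2588); cell (2,3); t to first gridline: x 0.4038, y 1.4296 (then +1.0353 / +3.8637)
    (1,3) via x @ 0.4038
    (1,2) via y @ 1.4296
    (0,2) via x @ 1.4390  # hit
  → r_3 = 1.4390
beam 4: φ=90°, α=240°
  direction (-0.5000, -0.8660); cell (2,3); t to first gridline: x 0.7800, y 0.4272 (then +2.0000 / +1.1547)
    (2,2) via y @ 0.4272  # hit
  → r_4 = 0.4272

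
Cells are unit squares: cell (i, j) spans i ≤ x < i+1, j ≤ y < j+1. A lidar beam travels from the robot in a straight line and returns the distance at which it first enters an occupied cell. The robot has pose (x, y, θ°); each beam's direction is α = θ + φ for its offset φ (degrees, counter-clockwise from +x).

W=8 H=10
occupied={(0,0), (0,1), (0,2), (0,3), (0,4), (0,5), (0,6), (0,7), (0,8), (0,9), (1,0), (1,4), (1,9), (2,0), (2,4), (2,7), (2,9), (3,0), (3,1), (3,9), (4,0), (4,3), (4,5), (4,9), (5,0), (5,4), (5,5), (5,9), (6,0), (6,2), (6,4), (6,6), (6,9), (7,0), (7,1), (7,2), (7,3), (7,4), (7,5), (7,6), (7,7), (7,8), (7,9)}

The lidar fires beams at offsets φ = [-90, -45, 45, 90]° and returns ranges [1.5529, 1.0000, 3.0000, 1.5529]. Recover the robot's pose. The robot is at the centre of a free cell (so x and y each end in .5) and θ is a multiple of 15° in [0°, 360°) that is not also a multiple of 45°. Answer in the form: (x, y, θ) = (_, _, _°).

Enumerate (i+0.5, j+0.5, θ) over the 37 free cells and 16 admissible headings. For each, cast all 4 beams and compare to the given ranges.
  (3.5, 2.5, 195°): beam 1 = 1.9319 ≠ 1.5529 ✗
  (5.5, 8.5, 150°): beam 1 = 0.5774 ≠ 1.5529 ✗
  (5.5, 8.5, 195°): beam 1 = 0.5176 ≠ 1.5529 ✗
  (2.5, 3.5, 195°): beam 1 = 0.5176 ≠ 1.5529 ✗
  (5.5, 1.5, 60°): beam 1 = 1.0000 ≠ 1.5529 ✗
  …
  (2.5, 2.5, 15°): r_1=1.5529, r_2=1.0000, r_3=3.0000, r_4=1.5529 — all match ✓
Unique over the lattice → pose = (2.5, 2.5, 15°).

(x, y, θ) = (2.5, 2.5, 15°)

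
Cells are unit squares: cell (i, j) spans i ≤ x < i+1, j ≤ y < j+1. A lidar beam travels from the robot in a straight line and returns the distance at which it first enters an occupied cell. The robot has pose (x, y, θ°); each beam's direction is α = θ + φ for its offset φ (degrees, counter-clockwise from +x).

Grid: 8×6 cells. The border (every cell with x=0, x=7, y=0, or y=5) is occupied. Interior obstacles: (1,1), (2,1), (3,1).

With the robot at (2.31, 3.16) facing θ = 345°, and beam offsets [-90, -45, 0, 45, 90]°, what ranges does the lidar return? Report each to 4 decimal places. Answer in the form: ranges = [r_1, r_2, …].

beam 1: φ=-90°, α=255°
  cosα=-0.2588 sinα=-0.9659 | (2,3) | tMaxX 1.1977 tMaxY 0.1656 | tΔX 3.8637 tΔY 1.0353
    t=0.1656 [y] (2,2)
    t=1.1977 [x] (1,2)
    t=1.2009 [y] (1,1) — stop
  → r_1 = 1.2009
beam 2: φ=-45°, α=300°
  cosα=0.5000 sinα=-0.8660 | (2,3) | tMaxX 1.3800 tMaxY 0.1848 | tΔX 2.0000 tΔY 1.1547
    t=0.1848 [y] (2,2)
    t=1.3395 [y] (2,1) — stop
  → r_2 = 1.3395
beam 3: φ=0°, α=345°
  cosα=0.9659 sinα=-0.2588 | (2,3) | tMaxX 0.7143 tMaxY 0.6182 | tΔX 1.0353 tΔY 3.8637
    t=0.6182 [y] (2,2)
    t=0.7143 [x] (3,2)
    t=1.7496 [x] (4,2)
    t=2.7849 [x] (5,2)
    t=3.8202 [x] (6,2)
    t=4.4819 [y] (6,1)
    t=4.8554 [x] (7,1) — stop
  → r_3 = 4.8554
beam 4: φ=45°, α=30°
  cosα=0.8660 sinα=0.5000 | (2,3) | tMaxX 0.7967 tMaxY 1.6800 | tΔX 1.1547 tΔY 2.0000
    t=0.7967 [x] (3,3)
    t=1.6800 [y] (3,4)
    t=1.9514 [x] (4,4)
    t=3.1061 [x] (5,4)
    t=3.6800 [y] (5,5) — stop
  → r_4 = 3.6800
beam 5: φ=90°, α=75°
  cosα=0.2588 sinα=0.9659 | (2,3) | tMaxX 2.6660 tMaxY 0.8696 | tΔX 3.8637 tΔY 1.0353
    t=0.8696 [y] (2,4)
    t=1.9049 [y] (2,5) — stop
  → r_5 = 1.9049

ranges = [1.2009, 1.3395, 4.8554, 3.6800, 1.9049]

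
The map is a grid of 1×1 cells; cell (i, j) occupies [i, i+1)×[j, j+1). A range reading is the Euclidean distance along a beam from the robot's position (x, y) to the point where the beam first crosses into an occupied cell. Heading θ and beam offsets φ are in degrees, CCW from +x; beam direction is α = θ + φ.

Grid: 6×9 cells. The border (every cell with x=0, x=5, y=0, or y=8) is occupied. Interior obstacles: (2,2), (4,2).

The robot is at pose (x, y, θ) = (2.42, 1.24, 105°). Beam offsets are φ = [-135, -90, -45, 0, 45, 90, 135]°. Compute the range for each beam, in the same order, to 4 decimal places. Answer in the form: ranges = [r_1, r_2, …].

beam 1: φ=-135°, α=330°
  dir = (cos 330°, sin 330°) = (0.8660, -0.5000); from cell (2,1)
  next x-line at t=0.6697, next y-line at t=0.4800; Δt_x=1.1547, Δt_y=2.0000
    y: enter (2,0) at t=0.4800 ← occupied
  → r_1 = 0.4800
beam 2: φ=-90°, α=15°
  dir = (cos 15°, sin 15°) = (0.9659, 0.2588); from cell (2,1)
  next x-line at t=0.6005, next y-line at t=2.9364; Δt_x=1.0353, Δt_y=3.8637
    x: enter (3,1) at t=0.6005
    x: enter (4,1) at t=1.6357
    x: enter (5,1) at t=2.6710 ← occupied
  → r_2 = 2.6710
beam 3: φ=-45°, α=60°
  dir = (cos 60°, sin 60°) = (0.5000, 0.8660); from cell (2,1)
  next x-line at t=1.1600, next y-line at t=0.8776; Δt_x=2.0000, Δt_y=1.1547
    y: enter (2,2) at t=0.8776 ← occupied
  → r_3 = 0.8776
beam 4: φ=0°, α=105°
  dir = (cos 105°, sin 105°) = (-0.2588, 0.9659); from cell (2,1)
  next x-line at t=1.6228, next y-line at t=0.7868; Δt_x=3.8637, Δt_y=1.0353
    y: enter (2,2) at t=0.7868 ← occupied
  → r_4 = 0.7868
beam 5: φ=45°, α=150°
  dir = (cos 150°, sin 150°) = (-0.8660, 0.5000); from cell (2,1)
  next x-line at t=0.4850, next y-line at t=1.5200; Δt_x=1.1547, Δt_y=2.0000
    x: enter (1,1) at t=0.4850
    y: enter (1,2) at t=1.5200
    x: enter (0,2) at t=1.6397 ← occupied
  → r_5 = 1.6397
beam 6: φ=90°, α=195°
  dir = (cos 195°, sin 195°) = (-0.9659, -0.2588); from cell (2,1)
  next x-line at t=0.4348, next y-line at t=0.9273; Δt_x=1.0353, Δt_y=3.8637
    x: enter (1,1) at t=0.4348
    y: enter (1,0) at t=0.9273 ← occupied
  → r_6 = 0.9273
beam 7: φ=135°, α=240°
  dir = (cos 240°, sin 240°) = (-0.5000, -0.8660); from cell (2,1)
  next x-line at t=0.8400, next y-line at t=0.2771; Δt_x=2.0000, Δt_y=1.1547
    y: enter (2,0) at t=0.2771 ← occupied
  → r_7 = 0.2771

ranges = [0.4800, 2.6710, 0.8776, 0.7868, 1.6397, 0.9273, 0.2771]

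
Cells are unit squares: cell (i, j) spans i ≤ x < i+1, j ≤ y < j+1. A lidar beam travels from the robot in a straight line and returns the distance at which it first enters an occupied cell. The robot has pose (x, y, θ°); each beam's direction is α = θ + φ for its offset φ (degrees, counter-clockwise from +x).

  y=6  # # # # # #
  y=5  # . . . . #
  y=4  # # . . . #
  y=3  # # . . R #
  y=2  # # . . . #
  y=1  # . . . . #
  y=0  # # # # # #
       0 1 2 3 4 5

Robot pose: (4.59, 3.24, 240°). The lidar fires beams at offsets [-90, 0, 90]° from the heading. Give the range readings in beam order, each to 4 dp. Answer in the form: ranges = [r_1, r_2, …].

beam 1: φ=-90°, α=150°
  cosα=-0.8660 sinα=0.5000 | (4,3) | tMaxX 0.6813 tMaxY 1.5200 | tΔX 1.1547 tΔY 2.0000
    t=0.6813 [x] (3,3)
    t=1.5200 [y] (3,4)
    t=1.8360 [x] (2,4)
    t=2.9907 [x] (1,4) — stop
  → r_1 = 2.9907
beam 2: φ=0°, α=240°
  cosα=-0.5000 sinα=-0.8660 | (4,3) | tMaxX 1.1800 tMaxY 0.2771 | tΔX 2.0000 tΔY 1.1547
    t=0.2771 [y] (4,2)
    t=1.1800 [x] (3,2)
    t=1.4318 [y] (3,1)
    t=2.5865 [y] (3,0) — stop
  → r_2 = 2.5865
beam 3: φ=90°, α=330°
  cosα=0.8660 sinα=-0.5000 | (4,3) | tMaxX 0.4734 tMaxY 0.4800 | tΔX 1.1547 tΔY 2.0000
    t=0.4734 [x] (5,3) — stop
  → r_3 = 0.4734

ranges = [2.9907, 2.5865, 0.4734]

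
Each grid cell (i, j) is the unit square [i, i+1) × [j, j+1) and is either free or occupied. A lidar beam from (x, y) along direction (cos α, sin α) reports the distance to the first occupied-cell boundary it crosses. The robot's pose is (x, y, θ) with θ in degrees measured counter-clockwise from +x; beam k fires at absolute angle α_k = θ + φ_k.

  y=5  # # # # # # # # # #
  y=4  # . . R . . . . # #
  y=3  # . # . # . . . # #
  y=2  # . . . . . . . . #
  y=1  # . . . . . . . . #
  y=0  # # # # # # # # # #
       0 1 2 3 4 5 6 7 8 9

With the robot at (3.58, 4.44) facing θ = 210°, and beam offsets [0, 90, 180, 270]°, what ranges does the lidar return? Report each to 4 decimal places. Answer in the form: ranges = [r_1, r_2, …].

ranges = [0.8800, 0.8400, 1.1200, 0.6466]

beam 1: φ=0°, α=210°
  dir = (cos 210°, sin 210°) = (-0.8660, -0.5000); from cell (3,4)
  next x-line at t=0.6697, next y-line at t=0.8800; Δt_x=1.1547, Δt_y=2.0000
    x: enter (2,4) at t=0.6697
    y: enter (2,3) at t=0.8800 ← occupied
  → r_1 = 0.8800
beam 2: φ=90°, α=300°
  dir = (cos 300°, sin 300°) = (0.5000, -0.8660); from cell (3,4)
  next x-line at t=0.8400, next y-line at t=0.5081; Δt_x=2.0000, Δt_y=1.1547
    y: enter (3,3) at t=0.5081
    x: enter (4,3) at t=0.8400 ← occupied
  → r_2 = 0.8400
beam 3: φ=180°, α=30°
  dir = (cos 30°, sin 30°) = (0.8660, 0.5000); from cell (3,4)
  next x-line at t=0.4850, next y-line at t=1.1200; Δt_x=1.1547, Δt_y=2.0000
    x: enter (4,4) at t=0.4850
    y: enter (4,5) at t=1.1200 ← occupied
  → r_3 = 1.1200
beam 4: φ=270°, α=120°
  dir = (cos 120°, sin 120°) = (-0.5000, 0.8660); from cell (3,4)
  next x-line at t=1.1600, next y-line at t=0.6466; Δt_x=2.0000, Δt_y=1.1547
    y: enter (3,5) at t=0.6466 ← occupied
  → r_4 = 0.6466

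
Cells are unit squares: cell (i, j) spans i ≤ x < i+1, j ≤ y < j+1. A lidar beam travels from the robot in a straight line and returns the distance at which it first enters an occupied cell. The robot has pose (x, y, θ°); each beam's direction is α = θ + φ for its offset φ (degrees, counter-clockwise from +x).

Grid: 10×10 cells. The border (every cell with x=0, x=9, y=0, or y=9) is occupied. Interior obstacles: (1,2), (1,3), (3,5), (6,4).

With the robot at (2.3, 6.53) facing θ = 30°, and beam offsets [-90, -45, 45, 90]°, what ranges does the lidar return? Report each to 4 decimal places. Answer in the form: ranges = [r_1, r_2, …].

beam 1: φ=-90°, α=300°
  direction (0.5000, -0.8660); cell (2,6); t to first gridline: x 1.4000, y 0.6120 (then +2.0000 / +1.1547)
    (2,5) via y @ 0.6120
    (3,5) via x @ 1.4000  # hit
  → r_1 = 1.4000
beam 2: φ=-45°, α=345°
  direction (0.9659, -0.2588); cell (2,6); t to first gridline: x 0.7247, y 2.0478 (then +1.0353 / +3.8637)
    (3,6) via x @ 0.7247
    (4,6) via x @ 1.7600
    (4,5) via y @ 2.0478
    (5,5) via x @ 2.7952
    (6,5) via x @ 3.8305
    (7,5) via x @ 4.8658
    (8,5) via x @ 5.9011
    (8,4) via y @ 5.9115
    (9,4) via x @ 6.9364  # hit
  → r_2 = 6.9364
beam 3: φ=45°, α=75°
  direction (0.2588, 0.9659); cell (2,6); t to first gridline: x 2.7046, y 0.4866 (then +3.8637 / +1.0353)
    (2,7) via y @ 0.4866
    (2,8) via y @ 1.5219
    (2,9) via y @ 2.5571  # hit
  → r_3 = 2.5571
beam 4: φ=90°, α=120°
  direction (-0.5000, 0.8660); cell (2,6); t to first gridline: x 0.6000, y 0.5427 (then +2.0000 / +1.1547)
    (2,7) via y @ 0.5427
    (1,7) via x @ 0.6000
    (1,8) via y @ 1.6974
    (0,8) via x @ 2.6000  # hit
  → r_4 = 2.6000

ranges = [1.4000, 6.9364, 2.5571, 2.6000]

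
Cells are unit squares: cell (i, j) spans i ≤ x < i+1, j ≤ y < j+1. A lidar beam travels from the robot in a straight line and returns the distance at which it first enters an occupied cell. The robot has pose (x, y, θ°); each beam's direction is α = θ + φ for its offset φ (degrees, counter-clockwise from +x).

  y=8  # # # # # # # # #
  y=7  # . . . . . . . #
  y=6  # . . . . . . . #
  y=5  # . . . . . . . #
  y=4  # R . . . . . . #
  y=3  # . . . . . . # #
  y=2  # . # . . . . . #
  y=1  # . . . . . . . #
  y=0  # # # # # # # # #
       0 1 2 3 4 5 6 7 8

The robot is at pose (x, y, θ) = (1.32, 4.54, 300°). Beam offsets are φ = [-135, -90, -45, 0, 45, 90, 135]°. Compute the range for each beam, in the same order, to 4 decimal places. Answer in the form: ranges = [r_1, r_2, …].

beam 1: φ=-135°, α=165°
  dir = (cos 165°, sin 165°) = (-0.9659, 0.2588); from cell (1,4)
  next x-line at t=0.3313, next y-line at t=1.7773; Δt_x=1.0353, Δt_y=3.8637
    x: enter (0,4) at t=0.3313 ← occupied
  → r_1 = 0.3313
beam 2: φ=-90°, α=210°
  dir = (cos 210°, sin 210°) = (-0.8660, -0.5000); from cell (1,4)
  next x-line at t=0.3695, next y-line at t=1.0800; Δt_x=1.1547, Δt_y=2.0000
    x: enter (0,4) at t=0.3695 ← occupied
  → r_2 = 0.3695
beam 3: φ=-45°, α=255°
  dir = (cos 255°, sin 255°) = (-0.2588, -0.9659); from cell (1,4)
  next x-line at t=1.2364, next y-line at t=0.5590; Δt_x=3.8637, Δt_y=1.0353
    y: enter (1,3) at t=0.5590
    x: enter (0,3) at t=1.2364 ← occupied
  → r_3 = 1.2364
beam 4: φ=0°, α=300°
  dir = (cos 300°, sin 300°) = (0.5000, -0.8660); from cell (1,4)
  next x-line at t=1.3600, next y-line at t=0.6235; Δt_x=2.0000, Δt_y=1.1547
    y: enter (1,3) at t=0.6235
    x: enter (2,3) at t=1.3600
    y: enter (2,2) at t=1.7782 ← occupied
  → r_4 = 1.7782
beam 5: φ=45°, α=345°
  dir = (cos 345°, sin 345°) = (0.9659, -0.2588); from cell (1,4)
  next x-line at t=0.7040, next y-line at t=2.0864; Δt_x=1.0353, Δt_y=3.8637
    x: enter (2,4) at t=0.7040
    x: enter (3,4) at t=1.7393
    y: enter (3,3) at t=2.0864
    x: enter (4,3) at t=2.7745
    x: enter (5,3) at t=3.8098
    x: enter (6,3) at t=4.8451
    x: enter (7,3) at t=5.8804 ← occupied
  → r_5 = 5.8804
beam 6: φ=90°, α=30°
  dir = (cos 30°, sin 30°) = (0.8660, 0.5000); from cell (1,4)
  next x-line at t=0.7852, next y-line at t=0.9200; Δt_x=1.1547, Δt_y=2.0000
    x: enter (2,4) at t=0.7852
    y: enter (2,5) at t=0.9200
    x: enter (3,5) at t=1.9399
    y: enter (3,6) at t=2.9200
    x: enter (4,6) at t=3.0946
    x: enter (5,6) at t=4.2493
    y: enter (5,7) at t=4.9200
    x: enter (6,7) at t=5.4040
    x: enter (7,7) at t=6.5587
    y: enter (7,8) at t=6.9200 ← occupied
  → r_6 = 6.9200
beam 7: φ=135°, α=75°
  dir = (cos 75°, sin 75°) = (0.2588, 0.9659); from cell (1,4)
  next x-line at t=2.6273, next y-line at t=0.4762; Δt_x=3.8637, Δt_y=1.0353
    y: enter (1,5) at t=0.4762
    y: enter (1,6) at t=1.5115
    y: enter (1,7) at t=2.5468
    x: enter (2,7) at t=2.6273
    y: enter (2,8) at t=3.5821 ← occupied
  → r_7 = 3.5821

ranges = [0.3313, 0.3695, 1.2364, 1.7782, 5.8804, 6.9200, 3.5821]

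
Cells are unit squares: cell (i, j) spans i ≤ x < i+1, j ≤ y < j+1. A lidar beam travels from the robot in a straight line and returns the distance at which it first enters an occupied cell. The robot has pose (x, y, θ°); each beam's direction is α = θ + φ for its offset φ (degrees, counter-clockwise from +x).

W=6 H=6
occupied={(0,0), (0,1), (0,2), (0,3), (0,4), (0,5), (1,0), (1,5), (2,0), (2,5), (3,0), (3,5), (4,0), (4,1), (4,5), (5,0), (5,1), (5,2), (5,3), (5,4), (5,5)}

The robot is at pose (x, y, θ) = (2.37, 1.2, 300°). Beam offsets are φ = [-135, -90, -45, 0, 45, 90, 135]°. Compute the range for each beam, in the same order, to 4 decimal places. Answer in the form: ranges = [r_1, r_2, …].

beam 1: φ=-135°, α=165°
  d=(-0.9659,0.2588)  start (2,1)  tX=0.3831 tY=3.0910  stride 1/|dx|=1.0353 1/|dy|=3.8637
    cross x-line → (1,1), t=0.3831
    cross x-line → (0,1), t=1.4183 (wall)
  → r_1 = 1.4183
beam 2: φ=-90°, α=210°
  d=(-0.8660,-0.5000)  start (2,1)  tX=0.4272 tY=0.4000  stride 1/|dx|=1.1547 1/|dy|=2.0000
    cross y-line → (2,0), t=0.4000 (wall)
  → r_2 = 0.4000
beam 3: φ=-45°, α=255°
  d=(-0.2588,-0.9659)  start (2,1)  tX=1.4296 tY=0.2071  stride 1/|dx|=3.8637 1/|dy|=1.0353
    cross y-line → (2,0), t=0.2071 (wall)
  → r_3 = 0.2071
beam 4: φ=0°, α=300°
  d=(0.5000,-0.8660)  start (2,1)  tX=1.2600 tY=0.2309  stride 1/|dx|=2.0000 1/|dy|=1.1547
    cross y-line → (2,0), t=0.2309 (wall)
  → r_4 = 0.2309
beam 5: φ=45°, α=345°
  d=(0.9659,-0.2588)  start (2,1)  tX=0.6522 tY=0.7727  stride 1/|dx|=1.0353 1/|dy|=3.8637
    cross x-line → (3,1), t=0.6522
    cross y-line → (3,0), t=0.7727 (wall)
  → r_5 = 0.7727
beam 6: φ=90°, α=30°
  d=(0.8660,0.5000)  start (2,1)  tX=0.7275 tY=1.6000  stride 1/|dx|=1.1547 1/|dy|=2.0000
    cross x-line → (3,1), t=0.7275
    cross y-line → (3,2), t=1.6000
    cross x-line → (4,2), t=1.8822
    cross x-line → (5,2), t=3.0369 (wall)
  → r_6 = 3.0369
beam 7: φ=135°, α=75°
  d=(0.2588,0.9659)  start (2,1)  tX=2.4341 tY=0.8282  stride 1/|dx|=3.8637 1/|dy|=1.0353
    cross y-line → (2,2), t=0.8282
    cross y-line → (2,3), t=1.8635
    cross x-line → (3,3), t=2.4341
    cross y-line → (3,4), t=2.8988
    cross y-line → (3,5), t=3.9340 (wall)
  → r_7 = 3.9340

ranges = [1.4183, 0.4000, 0.2071, 0.2309, 0.7727, 3.0369, 3.9340]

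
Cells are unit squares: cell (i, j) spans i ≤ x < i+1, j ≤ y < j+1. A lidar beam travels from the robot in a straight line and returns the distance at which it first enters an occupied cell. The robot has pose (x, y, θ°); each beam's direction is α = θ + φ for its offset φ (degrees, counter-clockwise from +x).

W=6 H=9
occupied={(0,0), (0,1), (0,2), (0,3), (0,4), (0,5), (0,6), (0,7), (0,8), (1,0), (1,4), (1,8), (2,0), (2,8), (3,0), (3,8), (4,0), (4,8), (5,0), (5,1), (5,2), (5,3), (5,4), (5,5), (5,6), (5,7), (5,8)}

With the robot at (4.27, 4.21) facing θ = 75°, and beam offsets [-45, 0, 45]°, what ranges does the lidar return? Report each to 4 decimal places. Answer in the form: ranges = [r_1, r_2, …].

ranges = [0.8429, 2.8205, 4.3763]

beam 1: φ=-45°, α=30°
  direction (0.8660, 0.5000); cell (4,4); t to first gridline: x 0.8429, y 1.5800 (then +1.1547 / +2.0000)
    (5,4) via x @ 0.8429  # hit
  → r_1 = 0.8429
beam 2: φ=0°, α=75°
  direction (0.2588, 0.9659); cell (4,4); t to first gridline: x 2.8205, y 0.8179 (then +3.8637 / +1.0353)
    (4,5) via y @ 0.8179
    (4,6) via y @ 1.8531
    (5,6) via x @ 2.8205  # hit
  → r_2 = 2.8205
beam 3: φ=45°, α=120°
  direction (-0.5000, 0.8660); cell (4,4); t to first gridline: x 0.5400, y 0.9122 (then +2.0000 / +1.1547)
    (3,4) via x @ 0.5400
    (3,5) via y @ 0.9122
    (3,6) via y @ 2.0669
    (2,6) via x @ 2.5400
    (2,7) via y @ 3.2216
    (2,8) via y @ 4.3763  # hit
  → r_3 = 4.3763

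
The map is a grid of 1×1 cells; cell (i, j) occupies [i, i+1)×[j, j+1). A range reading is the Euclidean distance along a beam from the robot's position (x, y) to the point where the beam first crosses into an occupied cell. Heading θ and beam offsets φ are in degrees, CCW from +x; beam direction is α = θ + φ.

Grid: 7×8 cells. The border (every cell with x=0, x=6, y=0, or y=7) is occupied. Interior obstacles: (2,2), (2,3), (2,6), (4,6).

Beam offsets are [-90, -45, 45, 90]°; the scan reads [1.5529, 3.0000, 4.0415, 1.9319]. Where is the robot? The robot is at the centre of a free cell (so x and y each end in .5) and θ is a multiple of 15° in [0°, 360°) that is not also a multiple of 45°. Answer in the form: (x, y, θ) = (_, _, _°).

Enumerate (i+0.5, j+0.5, θ) over the 26 free cells and 16 admissible headings. For each, cast all 4 beams and compare to the given ranges.
  (4.5, 1.5, 30°): beam 1 = 0.5774 ≠ 1.5529 ✗
  (3.5, 3.5, 255°): beam 1 = 0.5176 ≠ 1.5529 ✗
  (5.5, 3.5, 120°): beam 1 = 0.5774 ≠ 1.5529 ✗
  …
  (2.5, 5.5, 285°): r_1=1.5529, r_2=3.0000, r_3=4.0415, r_4=1.9319 — all match ✓
Unique over the lattice → pose = (2.5, 5.5, 285°).

(x, y, θ) = (2.5, 5.5, 285°)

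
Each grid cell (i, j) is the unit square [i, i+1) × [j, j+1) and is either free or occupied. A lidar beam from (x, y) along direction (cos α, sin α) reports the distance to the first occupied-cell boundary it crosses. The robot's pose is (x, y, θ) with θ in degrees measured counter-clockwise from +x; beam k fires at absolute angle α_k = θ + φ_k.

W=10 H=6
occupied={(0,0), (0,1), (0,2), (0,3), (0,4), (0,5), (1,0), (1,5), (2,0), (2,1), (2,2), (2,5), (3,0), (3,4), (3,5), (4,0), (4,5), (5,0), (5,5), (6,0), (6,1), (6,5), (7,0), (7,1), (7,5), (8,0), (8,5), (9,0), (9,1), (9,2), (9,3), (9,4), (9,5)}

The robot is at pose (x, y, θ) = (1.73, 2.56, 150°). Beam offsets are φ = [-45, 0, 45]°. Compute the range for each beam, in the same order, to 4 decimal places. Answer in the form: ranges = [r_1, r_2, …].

ranges = [2.5261, 0.8429, 0.7558]

beam 1: φ=-45°, α=105°
  dir = (cos 105°, sin 105°) = (-0.2588, 0.9659); from cell (1,2)
  next x-line at t=2.8205, next y-line at t=0.4555; Δt_x=3.8637, Δt_y=1.0353
    y: enter (1,3) at t=0.4555
    y: enter (1,4) at t=1.4908
    y: enter (1,5) at t=2.5261 ← occupied
  → r_1 = 2.5261
beam 2: φ=0°, α=150°
  dir = (cos 150°, sin 150°) = (-0.8660, 0.5000); from cell (1,2)
  next x-line at t=0.8429, next y-line at t=0.8800; Δt_x=1.1547, Δt_y=2.0000
    x: enter (0,2) at t=0.8429 ← occupied
  → r_2 = 0.8429
beam 3: φ=45°, α=195°
  dir = (cos 195°, sin 195°) = (-0.9659, -0.2588); from cell (1,2)
  next x-line at t=0.7558, next y-line at t=2.1637; Δt_x=1.0353, Δt_y=3.8637
    x: enter (0,2) at t=0.7558 ← occupied
  → r_3 = 0.7558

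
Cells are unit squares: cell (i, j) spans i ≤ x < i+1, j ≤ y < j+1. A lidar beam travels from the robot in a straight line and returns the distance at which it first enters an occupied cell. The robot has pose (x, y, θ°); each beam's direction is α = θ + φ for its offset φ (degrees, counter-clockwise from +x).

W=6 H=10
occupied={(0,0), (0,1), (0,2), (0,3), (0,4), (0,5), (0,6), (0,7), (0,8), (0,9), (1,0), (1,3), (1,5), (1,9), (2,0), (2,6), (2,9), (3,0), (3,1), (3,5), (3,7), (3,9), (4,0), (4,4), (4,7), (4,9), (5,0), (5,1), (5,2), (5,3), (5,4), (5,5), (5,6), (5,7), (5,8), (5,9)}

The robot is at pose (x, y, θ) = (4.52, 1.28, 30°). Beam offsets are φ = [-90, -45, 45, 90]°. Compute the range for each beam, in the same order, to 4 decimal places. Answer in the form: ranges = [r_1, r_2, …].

beam 1: φ=-90°, α=300°
  dir = (cos 300°, sin 300°) = (0.5000, -0.8660); from cell (4,1)
  next x-line at t=0.9600, next y-line at t=0.3233; Δt_x=2.0000, Δt_y=1.1547
    y: enter (4,0) at t=0.3233 ← occupied
  → r_1 = 0.3233
beam 2: φ=-45°, α=345°
  dir = (cos 345°, sin 345°) = (0.9659, -0.2588); from cell (4,1)
  next x-line at t=0.4969, next y-line at t=1.0818; Δt_x=1.0353, Δt_y=3.8637
    x: enter (5,1) at t=0.4969 ← occupied
  → r_2 = 0.4969
beam 3: φ=45°, α=75°
  dir = (cos 75°, sin 75°) = (0.2588, 0.9659); from cell (4,1)
  next x-line at t=1.8546, next y-line at t=0.7454; Δt_x=3.8637, Δt_y=1.0353
    y: enter (4,2) at t=0.7454
    y: enter (4,3) at t=1.7807
    x: enter (5,3) at t=1.8546 ← occupied
  → r_3 = 1.8546
beam 4: φ=90°, α=120°
  dir = (cos 120°, sin 120°) = (-0.5000, 0.8660); from cell (4,1)
  next x-line at t=1.0400, next y-line at t=0.8314; Δt_x=2.0000, Δt_y=1.1547
    y: enter (4,2) at t=0.8314
    x: enter (3,2) at t=1.0400
    y: enter (3,3) at t=1.9861
    x: enter (2,3) at t=3.0400
    y: enter (2,4) at t=3.1408
    y: enter (2,5) at t=4.2955
    x: enter (1,5) at t=5.0400 ← occupied
  → r_4 = 5.0400

ranges = [0.3233, 0.4969, 1.8546, 5.0400]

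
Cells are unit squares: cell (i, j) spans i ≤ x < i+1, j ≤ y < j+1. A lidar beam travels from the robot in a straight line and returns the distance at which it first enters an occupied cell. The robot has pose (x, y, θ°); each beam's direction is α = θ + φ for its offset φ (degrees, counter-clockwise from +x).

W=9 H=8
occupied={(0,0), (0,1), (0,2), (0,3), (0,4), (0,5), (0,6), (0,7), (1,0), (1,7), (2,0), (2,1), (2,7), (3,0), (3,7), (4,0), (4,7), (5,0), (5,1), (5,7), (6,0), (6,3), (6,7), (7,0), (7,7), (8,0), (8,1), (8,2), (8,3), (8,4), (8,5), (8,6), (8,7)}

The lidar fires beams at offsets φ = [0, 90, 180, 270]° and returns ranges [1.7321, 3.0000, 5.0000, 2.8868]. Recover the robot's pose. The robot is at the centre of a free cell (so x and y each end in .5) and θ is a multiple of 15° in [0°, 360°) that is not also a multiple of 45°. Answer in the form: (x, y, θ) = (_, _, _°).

The pose lattice has 39·16 = 624 candidates. Test each by forward raycasting.
  (7.5, 5.5, 195°): beam 1 = 6.7293 ≠ 1.7321 ✗
  (3.5, 1.5, 75°): beam 1 = 5.6940 ≠ 1.7321 ✗
  (1.5, 2.5, 345°): beam 1 = 3.6235 ≠ 1.7321 ✗
  (6.5, 4.5, 330°): beam 2 = 2.8868 ≠ 3.0000 ✗
  …
  (5.5, 5.5, 60°): r_1=1.7321, r_2=3.0000, r_3=5.0000, r_4=2.8868 — all match ✓
No second candidate reproduces the full scan.

(x, y, θ) = (5.5, 5.5, 60°)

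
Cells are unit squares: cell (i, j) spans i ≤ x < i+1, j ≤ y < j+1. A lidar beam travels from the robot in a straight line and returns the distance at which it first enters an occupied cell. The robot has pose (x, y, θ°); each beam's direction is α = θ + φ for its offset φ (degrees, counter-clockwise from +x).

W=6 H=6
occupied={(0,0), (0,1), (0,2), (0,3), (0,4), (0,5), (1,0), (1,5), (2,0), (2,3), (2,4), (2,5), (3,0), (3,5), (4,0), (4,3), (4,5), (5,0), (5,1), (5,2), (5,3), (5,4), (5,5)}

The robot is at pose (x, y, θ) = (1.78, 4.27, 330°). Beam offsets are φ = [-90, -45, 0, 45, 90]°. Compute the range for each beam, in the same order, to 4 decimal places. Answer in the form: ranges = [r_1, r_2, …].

ranges = [1.5600, 0.8500, 0.2540, 0.2278, 0.4400]

beam 1: φ=-90°, α=240°
  d=(-0.5000,-0.8660)  start (1,4)  tX=1.5600 tY=0.3118  stride 1/|dx|=2.0000 1/|dy|=1.1547
    cross y-line → (1,3), t=0.3118
    cross y-line → (1,2), t=1.4665
    cross x-line → (0,2), t=1.5600 (wall)
  → r_1 = 1.5600
beam 2: φ=-45°, α=285°
  d=(0.2588,-0.9659)  start (1,4)  tX=0.8500 tY=0.2795  stride 1/|dx|=3.8637 1/|dy|=1.0353
    cross y-line → (1,3), t=0.2795
    cross x-line → (2,3), t=0.8500 (wall)
  → r_2 = 0.8500
beam 3: φ=0°, α=330°
  d=(0.8660,-0.5000)  start (1,4)  tX=0.2540 tY=0.5400  stride 1/|dx|=1.1547 1/|dy|=2.0000
    cross x-line → (2,4), t=0.2540 (wall)
  → r_3 = 0.2540
beam 4: φ=45°, α=15°
  d=(0.9659,0.2588)  start (1,4)  tX=0.2278 tY=2.8205  stride 1/|dx|=1.0353 1/|dy|=3.8637
    cross x-line → (2,4), t=0.2278 (wall)
  → r_4 = 0.2278
beam 5: φ=90°, α=60°
  d=(0.5000,0.8660)  start (1,4)  tX=0.4400 tY=0.8429  stride 1/|dx|=2.0000 1/|dy|=1.1547
    cross x-line → (2,4), t=0.4400 (wall)
  → r_5 = 0.4400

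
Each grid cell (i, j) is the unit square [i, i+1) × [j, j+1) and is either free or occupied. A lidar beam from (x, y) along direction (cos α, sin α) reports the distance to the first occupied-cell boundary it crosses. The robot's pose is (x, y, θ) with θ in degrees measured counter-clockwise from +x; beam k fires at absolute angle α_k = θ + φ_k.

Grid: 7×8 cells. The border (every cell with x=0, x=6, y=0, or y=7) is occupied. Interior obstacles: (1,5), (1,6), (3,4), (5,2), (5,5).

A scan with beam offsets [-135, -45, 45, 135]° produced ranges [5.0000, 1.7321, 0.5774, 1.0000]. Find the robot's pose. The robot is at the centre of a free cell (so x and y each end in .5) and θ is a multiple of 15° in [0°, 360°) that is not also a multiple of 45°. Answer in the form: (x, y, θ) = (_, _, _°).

(x, y, θ) = (3.5, 6.5, 15°)

The pose lattice has 25·16 = 400 candidates. Test each by forward raycasting.
  (2.5, 1.5, 75°): beam 1 = 0.5774 ≠ 5.0000 ✗
  (2.5, 6.5, 75°): beam 1 = 1.7321 ≠ 5.0000 ✗
  (3.5, 6.5, 240°): beam 1 = 0.5176 ≠ 5.0000 ✗
  (1.5, 2.5, 255°): beam 1 = 1.0000 ≠ 5.0000 ✗
  (4.5, 2.5, 105°): beam 1 = 0.5774 ≠ 5.0000 ✗
  …
  (3.5, 6.5, 15°): r_1=5.0000, r_2=1.7321, r_3=0.5774, r_4=1.0000 — all match ✓
Unique over the lattice → pose = (3.5, 6.5, 15°).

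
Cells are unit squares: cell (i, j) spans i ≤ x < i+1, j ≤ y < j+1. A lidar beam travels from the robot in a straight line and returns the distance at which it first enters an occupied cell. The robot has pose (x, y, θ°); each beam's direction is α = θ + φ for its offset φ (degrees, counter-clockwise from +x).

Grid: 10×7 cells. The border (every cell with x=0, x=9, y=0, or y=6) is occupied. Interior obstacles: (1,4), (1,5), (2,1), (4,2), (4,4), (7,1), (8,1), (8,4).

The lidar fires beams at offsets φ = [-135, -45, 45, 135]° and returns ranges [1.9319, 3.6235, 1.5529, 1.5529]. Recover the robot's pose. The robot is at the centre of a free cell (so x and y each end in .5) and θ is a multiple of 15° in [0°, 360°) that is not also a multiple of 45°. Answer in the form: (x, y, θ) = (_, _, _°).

Enumerate (i+0.5, j+0.5, θ) over the 32 free cells and 16 admissible headings. For each, cast all 4 beams and compare to the given ranges.
  (7.5, 3.5, 255°): beam 1 = 2.8868 ≠ 1.9319 ✗
  (5.5, 3.5, 165°): beam 1 = 2.8868 ≠ 1.9319 ✗
  (5.5, 3.5, 195°): beam 1 = 2.8868 ≠ 1.9319 ✗
  …
  (6.5, 2.5, 120°): r_1=1.9319, r_2=3.6235, r_3=1.5529, r_4=1.5529 — all match ✓
Unique over the lattice → pose = (6.5, 2.5, 120°).

(x, y, θ) = (6.5, 2.5, 120°)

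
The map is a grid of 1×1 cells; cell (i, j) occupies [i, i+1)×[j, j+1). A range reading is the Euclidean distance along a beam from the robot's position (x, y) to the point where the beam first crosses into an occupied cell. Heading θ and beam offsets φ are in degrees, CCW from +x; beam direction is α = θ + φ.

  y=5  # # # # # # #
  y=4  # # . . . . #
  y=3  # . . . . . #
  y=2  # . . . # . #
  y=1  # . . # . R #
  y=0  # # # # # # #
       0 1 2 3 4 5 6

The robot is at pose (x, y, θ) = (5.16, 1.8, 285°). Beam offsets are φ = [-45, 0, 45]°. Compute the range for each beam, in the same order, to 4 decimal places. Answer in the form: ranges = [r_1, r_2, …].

beam 1: φ=-45°, α=240°
  dir = (cos 240°, sin 240°) = (-0.5000, -0.8660); from cell (5,1)
  next x-line at t=0.3200, next y-line at t=0.9238; Δt_x=2.0000, Δt_y=1.1547
    x: enter (4,1) at t=0.3200
    y: enter (4,0) at t=0.9238 ← occupied
  → r_1 = 0.9238
beam 2: φ=0°, α=285°
  dir = (cos 285°, sin 285°) = (0.2588, -0.9659); from cell (5,1)
  next x-line at t=3.2455, next y-line at t=0.8282; Δt_x=3.8637, Δt_y=1.0353
    y: enter (5,0) at t=0.8282 ← occupied
  → r_2 = 0.8282
beam 3: φ=45°, α=330°
  dir = (cos 330°, sin 330°) = (0.8660, -0.5000); from cell (5,1)
  next x-line at t=0.9699, next y-line at t=1.6000; Δt_x=1.1547, Δt_y=2.0000
    x: enter (6,1) at t=0.9699 ← occupied
  → r_3 = 0.9699

ranges = [0.9238, 0.8282, 0.9699]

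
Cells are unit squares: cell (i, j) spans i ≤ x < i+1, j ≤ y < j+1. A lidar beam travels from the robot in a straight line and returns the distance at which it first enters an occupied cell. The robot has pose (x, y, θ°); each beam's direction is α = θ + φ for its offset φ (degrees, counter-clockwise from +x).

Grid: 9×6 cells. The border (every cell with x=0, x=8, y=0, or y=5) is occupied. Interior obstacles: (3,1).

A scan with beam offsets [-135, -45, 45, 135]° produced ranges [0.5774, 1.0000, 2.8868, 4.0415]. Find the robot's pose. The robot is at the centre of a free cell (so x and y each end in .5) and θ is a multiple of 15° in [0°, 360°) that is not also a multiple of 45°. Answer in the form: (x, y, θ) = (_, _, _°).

Candidates: 27 free-cell centres × 16 headings = 432 poses. Raycast each; keep the one whose scan matches to 4 dp.
  (2.5, 4.5, 15°): beam 1 = 3.0000 ≠ 0.5774 ✗
  (1.5, 3.5, 285°): beam 3 = 5.0000 ≠ 2.8868 ✗
  (2.5, 3.5, 330°): beam 1 = 1.5529 ≠ 0.5774 ✗
  (5.5, 3.5, 195°): beam 1 = 1.7321 ≠ 0.5774 ✗
  (6.5, 1.5, 330°): beam 1 = 1.9319 ≠ 0.5774 ✗
  …
  (4.5, 4.5, 195°): r_1=0.5774, r_2=1.0000, r_3=2.8868, r_4=4.0415 — all match ✓
No second candidate reproduces the full scan.

(x, y, θ) = (4.5, 4.5, 195°)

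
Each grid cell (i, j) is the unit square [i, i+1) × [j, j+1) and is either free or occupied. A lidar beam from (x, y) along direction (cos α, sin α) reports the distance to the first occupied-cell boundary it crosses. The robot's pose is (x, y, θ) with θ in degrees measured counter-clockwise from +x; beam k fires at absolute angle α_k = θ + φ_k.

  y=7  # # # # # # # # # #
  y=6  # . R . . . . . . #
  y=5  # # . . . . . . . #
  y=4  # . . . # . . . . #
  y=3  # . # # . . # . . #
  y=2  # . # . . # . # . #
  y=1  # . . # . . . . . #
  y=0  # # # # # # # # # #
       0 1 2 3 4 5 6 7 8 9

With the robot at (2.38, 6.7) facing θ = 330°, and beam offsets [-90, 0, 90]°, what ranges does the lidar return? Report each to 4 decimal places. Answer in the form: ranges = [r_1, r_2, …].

beam 1: φ=-90°, α=240°
  dir = (cos 240°, sin 240°) = (-0.5000, -0.8660); from cell (2,6)
  next x-line at t=0.7600, next y-line at t=0.8083; Δt_x=2.0000, Δt_y=1.1547
    x: enter (1,6) at t=0.7600
    y: enter (1,5) at t=0.8083 ← occupied
  → r_1 = 0.8083
beam 2: φ=0°, α=330°
  dir = (cos 330°, sin 330°) = (0.8660, -0.5000); from cell (2,6)
  next x-line at t=0.7159, next y-line at t=1.4000; Δt_x=1.1547, Δt_y=2.0000
    x: enter (3,6) at t=0.7159
    y: enter (3,5) at t=1.4000
    x: enter (4,5) at t=1.8706
    x: enter (5,5) at t=3.0253
    y: enter (5,4) at t=3.4000
    x: enter (6,4) at t=4.1800
    x: enter (7,4) at t=5.3347
    y: enter (7,3) at t=5.4000
    x: enter (8,3) at t=6.4894
    y: enter (8,2) at t=7.4000
    x: enter (9,2) at t=7.6441 ← occupied
  → r_2 = 7.6441
beam 3: φ=90°, α=60°
  dir = (cos 60°, sin 60°) = (0.5000, 0.8660); from cell (2,6)
  next x-line at t=1.2400, next y-line at t=0.3464; Δt_x=2.0000, Δt_y=1.1547
    y: enter (2,7) at t=0.3464 ← occupied
  → r_3 = 0.3464

ranges = [0.8083, 7.6441, 0.3464]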